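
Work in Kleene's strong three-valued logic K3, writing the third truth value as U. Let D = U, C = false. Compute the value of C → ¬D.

true

¬D = ¬U = U
C → ¬D = false → U = true  [¬false ∨ U]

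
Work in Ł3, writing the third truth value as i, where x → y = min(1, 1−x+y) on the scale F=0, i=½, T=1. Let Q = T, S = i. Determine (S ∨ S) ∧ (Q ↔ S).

S ∨ S = i ∨ i = i
Q ↔ S = T ↔ i = i  [1 − |1−½|]
(S ∨ S) ∧ (Q ↔ S) = i ∧ i = i

i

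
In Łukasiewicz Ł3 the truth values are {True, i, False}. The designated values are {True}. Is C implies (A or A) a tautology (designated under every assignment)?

Countermodel: C=True, A=i gives i, which is not designated.

No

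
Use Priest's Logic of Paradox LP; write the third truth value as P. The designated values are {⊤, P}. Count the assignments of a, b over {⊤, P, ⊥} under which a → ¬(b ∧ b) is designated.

8

Of the 9 assignments, 8 give a value in {⊤, P}.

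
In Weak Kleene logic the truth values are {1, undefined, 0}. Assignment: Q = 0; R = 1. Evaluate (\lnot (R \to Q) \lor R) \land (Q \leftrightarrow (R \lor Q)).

R \to Q = 1 \to 0 = 0
\lnot (R \to Q) = \lnot 0 = 1
\lnot (R \to Q) \lor R = 1 \lor 1 = 1
R \lor Q = 1 \lor 0 = 1
Q \leftrightarrow (R \lor Q) = 0 \leftrightarrow 1 = 0
(\lnot (R \to Q) \lor R) \land (Q \leftrightarrow (R \lor Q)) = 1 \land 0 = 0

0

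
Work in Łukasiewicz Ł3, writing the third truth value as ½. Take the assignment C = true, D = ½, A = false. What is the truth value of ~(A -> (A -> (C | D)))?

C | D = true | ½ = true
A -> (C | D) = false -> true = true
A -> (A -> (C | D)) = false -> true = true
~(A -> (A -> (C | D))) = ~true = false

false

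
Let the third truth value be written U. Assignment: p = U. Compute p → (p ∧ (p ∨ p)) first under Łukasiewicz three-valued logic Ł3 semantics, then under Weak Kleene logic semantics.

T; U

In Łukasiewicz three-valued logic Ł3: p ∨ p = U ∨ U = U
p ∧ (p ∨ p) = U ∧ U = U
p → (p ∧ (p ∨ p)) = U → U = T  [min(1, 1−½+½)]
In Weak Kleene logic: p ∨ p = U ∨ U = U
p ∧ (p ∨ p) = U ∧ U = U
p → (p ∧ (p ∨ p)) = U → U = U  [any arg is the third value ⇒ result is the third value]
They differ because Łukasiewicz three-valued logic Ł3 and Weak Kleene logic treat U differently under the binary connectives.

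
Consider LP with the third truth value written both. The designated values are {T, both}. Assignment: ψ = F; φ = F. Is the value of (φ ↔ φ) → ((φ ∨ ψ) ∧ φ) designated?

φ ↔ φ = F ↔ F = T
φ ∨ ψ = F ∨ F = F
(φ ∨ ψ) ∧ φ = F ∧ F = F
(φ ↔ φ) → ((φ ∨ ψ) ∧ φ) = T → F = F
F ∉ {T, both}.

No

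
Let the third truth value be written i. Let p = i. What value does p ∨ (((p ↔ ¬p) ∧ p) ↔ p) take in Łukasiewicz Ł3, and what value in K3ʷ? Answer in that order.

In Łukasiewicz Ł3: ¬p = ¬i = i
p ↔ ¬p = i ↔ i = 1  [1 − |½−½|]
(p ↔ ¬p) ∧ p = 1 ∧ i = i
((p ↔ ¬p) ∧ p) ↔ p = i ↔ i = 1
p ∨ (((p ↔ ¬p) ∧ p) ↔ p) = i ∨ 1 = 1
In K3ʷ: ¬p = ¬i = i
p ↔ ¬p = i ↔ i = i
(p ↔ ¬p) ∧ p = i ∧ i = i
((p ↔ ¬p) ∧ p) ↔ p = i ↔ i = i
p ∨ (((p ↔ ¬p) ∧ p) ↔ p) = i ∨ i = i
They differ because Łukasiewicz Ł3 and K3ʷ treat i differently under the binary connectives.

1; i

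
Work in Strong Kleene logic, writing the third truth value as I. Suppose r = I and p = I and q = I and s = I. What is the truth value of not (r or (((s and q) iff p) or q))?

I

s and q = I and I = I
(s and q) iff p = I iff I = I
((s and q) iff p) or q = I or I = I
r or (((s and q) iff p) or q) = I or I = I
not (r or (((s and q) iff p) or q)) = not I = I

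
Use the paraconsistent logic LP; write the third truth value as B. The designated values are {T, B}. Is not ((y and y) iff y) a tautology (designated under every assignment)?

No

Countermodel: y=T gives F, which is not designated.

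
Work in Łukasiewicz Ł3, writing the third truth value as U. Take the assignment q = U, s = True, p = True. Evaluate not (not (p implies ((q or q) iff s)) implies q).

q or q = U or U = U
(q or q) iff s = U iff True = U  [1 − |½−1|]
p implies ((q or q) iff s) = True implies U = U
not (p implies ((q or q) iff s)) = not U = U
not (p implies ((q or q) iff s)) implies q = U implies U = True
not (not (p implies ((q or q) iff s)) implies q) = not True = False

False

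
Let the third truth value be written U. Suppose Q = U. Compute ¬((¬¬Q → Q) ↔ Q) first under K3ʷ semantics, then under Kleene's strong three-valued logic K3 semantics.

In K3ʷ: ¬Q = ¬U = U
¬¬Q = ¬U = U
¬¬Q → Q = U → U = U  [any arg is the third value ⇒ result is the third value]
(¬¬Q → Q) ↔ Q = U ↔ U = U
¬((¬¬Q → Q) ↔ Q) = ¬U = U
In Kleene's strong three-valued logic K3: ¬Q = ¬U = U
¬¬Q = ¬U = U
¬¬Q → Q = U → U = U
(¬¬Q → Q) ↔ Q = U ↔ U = U
¬((¬¬Q → Q) ↔ Q) = ¬U = U

U; U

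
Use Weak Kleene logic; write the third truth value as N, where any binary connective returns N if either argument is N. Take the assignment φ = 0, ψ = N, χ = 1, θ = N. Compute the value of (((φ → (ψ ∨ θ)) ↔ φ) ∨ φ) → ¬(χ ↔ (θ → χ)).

ψ ∨ θ = N ∨ N = N
φ → (ψ ∨ θ) = 0 → N = N  [any arg is the third value ⇒ result is the third value]
(φ → (ψ ∨ θ)) ↔ φ = N ↔ 0 = N
((φ → (ψ ∨ θ)) ↔ φ) ∨ φ = N ∨ 0 = N
θ → χ = N → 1 = N
χ ↔ (θ → χ) = 1 ↔ N = N
¬(χ ↔ (θ → χ)) = ¬N = N
(((φ → (ψ ∨ θ)) ↔ φ) ∨ φ) → ¬(χ ↔ (θ → χ)) = N → N = N

N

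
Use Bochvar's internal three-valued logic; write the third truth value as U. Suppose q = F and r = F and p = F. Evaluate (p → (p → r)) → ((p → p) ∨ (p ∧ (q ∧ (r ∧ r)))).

T

p → r = F → F = T
p → (p → r) = F → T = T
p → p = F → F = T
r ∧ r = F ∧ F = F
q ∧ (r ∧ r) = F ∧ F = F
p ∧ (q ∧ (r ∧ r)) = F ∧ F = F
(p → p) ∨ (p ∧ (q ∧ (r ∧ r))) = T ∨ F = T
(p → (p → r)) → ((p → p) ∨ (p ∧ (q ∧ (r ∧ r)))) = T → T = T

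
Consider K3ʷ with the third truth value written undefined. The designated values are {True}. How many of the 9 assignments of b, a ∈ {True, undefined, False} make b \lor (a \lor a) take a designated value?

Designated under: (b=True, a=True); (b=True, a=False); (b=False, a=True).

3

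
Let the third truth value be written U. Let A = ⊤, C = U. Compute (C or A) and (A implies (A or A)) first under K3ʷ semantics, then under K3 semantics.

In K3ʷ: C or A = U or ⊤ = U
A or A = ⊤ or ⊤ = ⊤
A implies (A or A) = ⊤ implies ⊤ = ⊤
(C or A) and (A implies (A or A)) = U and ⊤ = U
In K3: C or A = U or ⊤ = ⊤
A or A = ⊤ or ⊤ = ⊤
A implies (A or A) = ⊤ implies ⊤ = ⊤
(C or A) and (A implies (A or A)) = ⊤ and ⊤ = ⊤
They differ because K3ʷ and K3 treat U differently under the binary connectives.

U; ⊤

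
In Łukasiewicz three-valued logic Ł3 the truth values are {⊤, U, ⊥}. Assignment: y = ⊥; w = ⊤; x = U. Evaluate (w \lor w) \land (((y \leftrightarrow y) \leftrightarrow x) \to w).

⊤

w \lor w = ⊤ \lor ⊤ = ⊤
y \leftrightarrow y = ⊥ \leftrightarrow ⊥ = ⊤
(y \leftrightarrow y) \leftrightarrow x = ⊤ \leftrightarrow U = U  [1 − |1−½|]
((y \leftrightarrow y) \leftrightarrow x) \to w = U \to ⊤ = ⊤
(w \lor w) \land (((y \leftrightarrow y) \leftrightarrow x) \to w) = ⊤ \land ⊤ = ⊤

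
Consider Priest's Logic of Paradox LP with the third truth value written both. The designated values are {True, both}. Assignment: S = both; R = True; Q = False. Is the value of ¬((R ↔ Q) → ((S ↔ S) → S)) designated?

R ↔ Q = True ↔ False = False
S ↔ S = both ↔ both = both
(S ↔ S) → S = both → both = both
(R ↔ Q) → ((S ↔ S) → S) = False → both = True
¬((R ↔ Q) → ((S ↔ S) → S)) = ¬True = False
False ∉ {True, both}.

No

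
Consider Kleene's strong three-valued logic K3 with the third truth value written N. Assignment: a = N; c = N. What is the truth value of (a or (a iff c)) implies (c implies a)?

N

a iff c = N iff N = N
a or (a iff c) = N or N = N
c implies a = N implies N = N  [not N or N]
(a or (a iff c)) implies (c implies a) = N implies N = N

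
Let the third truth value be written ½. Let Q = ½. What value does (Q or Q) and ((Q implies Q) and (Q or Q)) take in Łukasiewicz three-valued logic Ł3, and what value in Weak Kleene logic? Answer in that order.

In Łukasiewicz three-valued logic Ł3: Q or Q = ½ or ½ = ½
Q implies Q = ½ implies ½ = true
Q or Q = ½ or ½ = ½
(Q implies Q) and (Q or Q) = true and ½ = ½
(Q or Q) and ((Q implies Q) and (Q or Q)) = ½ and ½ = ½
In Weak Kleene logic: Q or Q = ½ or ½ = ½
Q implies Q = ½ implies ½ = ½  [any arg is the third value ⇒ result is the third value]
Q or Q = ½ or ½ = ½
(Q implies Q) and (Q or Q) = ½ and ½ = ½
(Q or Q) and ((Q implies Q) and (Q or Q)) = ½ and ½ = ½

½; ½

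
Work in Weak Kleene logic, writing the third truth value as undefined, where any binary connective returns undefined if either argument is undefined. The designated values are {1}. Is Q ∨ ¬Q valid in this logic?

Countermodel: Q=undefined gives undefined, which is not designated.

No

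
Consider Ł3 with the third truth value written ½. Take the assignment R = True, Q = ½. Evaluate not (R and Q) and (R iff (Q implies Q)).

½

R and Q = True and ½ = ½
not (R and Q) = not ½ = ½
Q implies Q = ½ implies ½ = True
R iff (Q implies Q) = True iff True = True
not (R and Q) and (R iff (Q implies Q)) = ½ and True = ½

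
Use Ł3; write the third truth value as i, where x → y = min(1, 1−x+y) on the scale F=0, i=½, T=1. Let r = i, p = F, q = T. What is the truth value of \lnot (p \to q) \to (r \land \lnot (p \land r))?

T

p \to q = F \to T = T
\lnot (p \to q) = \lnot T = F
p \land r = F \land i = F
\lnot (p \land r) = \lnot F = T
r \land \lnot (p \land r) = i \land T = i
\lnot (p \to q) \to (r \land \lnot (p \land r)) = F \to i = T  [min(1, 1−0+½)]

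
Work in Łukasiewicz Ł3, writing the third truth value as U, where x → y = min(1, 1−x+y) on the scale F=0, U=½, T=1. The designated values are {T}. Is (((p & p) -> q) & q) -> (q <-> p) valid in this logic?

No

Countermodel: p=U, q=T gives U, which is not designated.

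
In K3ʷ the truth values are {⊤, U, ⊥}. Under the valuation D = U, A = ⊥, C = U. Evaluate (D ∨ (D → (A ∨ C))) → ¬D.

A ∨ C = ⊥ ∨ U = U
D → (A ∨ C) = U → U = U
D ∨ (D → (A ∨ C)) = U ∨ U = U
¬D = ¬U = U
(D ∨ (D → (A ∨ C))) → ¬D = U → U = U

U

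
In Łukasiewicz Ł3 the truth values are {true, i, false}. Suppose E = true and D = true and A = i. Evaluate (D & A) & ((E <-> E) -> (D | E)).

i

D & A = true & i = i
E <-> E = true <-> true = true
D | E = true | true = true
(E <-> E) -> (D | E) = true -> true = true
(D & A) & ((E <-> E) -> (D | E)) = i & true = i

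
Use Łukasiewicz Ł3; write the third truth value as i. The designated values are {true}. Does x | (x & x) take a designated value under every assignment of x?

No

Countermodel: x=i gives i, which is not designated.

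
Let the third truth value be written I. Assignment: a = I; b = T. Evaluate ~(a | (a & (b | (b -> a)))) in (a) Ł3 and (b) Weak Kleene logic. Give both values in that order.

In Ł3: b -> a = T -> I = I  [min(1, 1−1+½)]
b | (b -> a) = T | I = T
a & (b | (b -> a)) = I & T = I
a | (a & (b | (b -> a))) = I | I = I
~(a | (a & (b | (b -> a)))) = ~I = I
In Weak Kleene logic: b -> a = T -> I = I
b | (b -> a) = T | I = I
a & (b | (b -> a)) = I & I = I
a | (a & (b | (b -> a))) = I | I = I
~(a | (a & (b | (b -> a)))) = ~I = I

I; I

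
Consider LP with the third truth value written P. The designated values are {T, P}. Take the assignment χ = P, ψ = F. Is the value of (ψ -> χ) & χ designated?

Yes

ψ -> χ = F -> P = T  [~F | P]
(ψ -> χ) & χ = T & P = P
P ∈ {T, P}.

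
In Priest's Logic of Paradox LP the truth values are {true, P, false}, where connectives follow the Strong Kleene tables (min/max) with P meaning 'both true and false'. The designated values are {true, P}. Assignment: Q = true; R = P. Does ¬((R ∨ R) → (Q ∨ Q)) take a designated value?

No

R ∨ R = P ∨ P = P
Q ∨ Q = true ∨ true = true
(R ∨ R) → (Q ∨ Q) = P → true = true  [¬P ∨ true]
¬((R ∨ R) → (Q ∨ Q)) = ¬true = false
false ∉ {true, P}.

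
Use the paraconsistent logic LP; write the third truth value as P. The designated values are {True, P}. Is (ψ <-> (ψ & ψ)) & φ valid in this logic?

Countermodel: ψ=True, φ=False gives False, which is not designated.

No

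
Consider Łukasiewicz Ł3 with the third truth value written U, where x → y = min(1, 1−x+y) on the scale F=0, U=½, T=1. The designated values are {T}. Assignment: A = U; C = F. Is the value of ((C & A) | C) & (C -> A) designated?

C & A = F & U = F
(C & A) | C = F | F = F
C -> A = F -> U = T
((C & A) | C) & (C -> A) = F & T = F
F ∉ {T}.

No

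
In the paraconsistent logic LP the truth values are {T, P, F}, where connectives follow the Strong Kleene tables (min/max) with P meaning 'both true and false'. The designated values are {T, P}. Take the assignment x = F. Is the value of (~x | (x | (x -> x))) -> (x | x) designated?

No

~x = ~F = T
x -> x = F -> F = T
x | (x -> x) = F | T = T
~x | (x | (x -> x)) = T | T = T
x | x = F | F = F
(~x | (x | (x -> x))) -> (x | x) = T -> F = F
F ∉ {T, P}.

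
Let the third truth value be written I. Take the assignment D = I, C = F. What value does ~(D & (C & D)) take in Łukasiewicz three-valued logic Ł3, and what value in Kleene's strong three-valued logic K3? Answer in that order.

In Łukasiewicz three-valued logic Ł3: C & D = F & I = F
D & (C & D) = I & F = F
~(D & (C & D)) = ~F = T
In Kleene's strong three-valued logic K3: C & D = F & I = F
D & (C & D) = I & F = F
~(D & (C & D)) = ~F = T

T; T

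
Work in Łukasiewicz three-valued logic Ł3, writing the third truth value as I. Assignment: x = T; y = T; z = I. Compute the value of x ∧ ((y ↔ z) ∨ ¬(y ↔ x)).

y ↔ z = T ↔ I = I  [1 − |1−½|]
y ↔ x = T ↔ T = T
¬(y ↔ x) = ¬T = F
(y ↔ z) ∨ ¬(y ↔ x) = I ∨ F = I
x ∧ ((y ↔ z) ∨ ¬(y ↔ x)) = T ∧ I = I

I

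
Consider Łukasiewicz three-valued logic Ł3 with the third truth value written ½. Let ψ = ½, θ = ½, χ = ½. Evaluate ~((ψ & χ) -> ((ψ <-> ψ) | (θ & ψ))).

ψ & χ = ½ & ½ = ½
ψ <-> ψ = ½ <-> ½ = 1  [1 − |½−½|]
θ & ψ = ½ & ½ = ½
(ψ <-> ψ) | (θ & ψ) = 1 | ½ = 1
(ψ & χ) -> ((ψ <-> ψ) | (θ & ψ)) = ½ -> 1 = 1
~((ψ & χ) -> ((ψ <-> ψ) | (θ & ψ))) = ~1 = 0

0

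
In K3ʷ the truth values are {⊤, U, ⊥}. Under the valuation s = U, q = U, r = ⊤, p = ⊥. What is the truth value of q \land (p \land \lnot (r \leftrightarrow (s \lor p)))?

s \lor p = U \lor ⊥ = U
r \leftrightarrow (s \lor p) = ⊤ \leftrightarrow U = U
\lnot (r \leftrightarrow (s \lor p)) = \lnot U = U
p \land \lnot (r \leftrightarrow (s \lor p)) = ⊥ \land U = U
q \land (p \land \lnot (r \leftrightarrow (s \lor p))) = U \land U = U

U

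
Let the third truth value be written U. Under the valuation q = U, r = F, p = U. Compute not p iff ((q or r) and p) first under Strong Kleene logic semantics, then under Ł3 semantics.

U; T

In Strong Kleene logic: not p = not U = U
q or r = U or F = U
(q or r) and p = U and U = U
not p iff ((q or r) and p) = U iff U = U
In Ł3: not p = not U = U
q or r = U or F = U
(q or r) and p = U and U = U
not p iff ((q or r) and p) = U iff U = T
They differ because Strong Kleene logic and Ł3 treat U differently under implication.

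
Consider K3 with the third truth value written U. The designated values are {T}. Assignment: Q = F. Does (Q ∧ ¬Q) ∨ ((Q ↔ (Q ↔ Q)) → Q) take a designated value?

¬Q = ¬F = T
Q ∧ ¬Q = F ∧ T = F
Q ↔ Q = F ↔ F = T
Q ↔ (Q ↔ Q) = F ↔ T = F
(Q ↔ (Q ↔ Q)) → Q = F → F = T
(Q ∧ ¬Q) ∨ ((Q ↔ (Q ↔ Q)) → Q) = F ∨ T = T
T ∈ {T}.

Yes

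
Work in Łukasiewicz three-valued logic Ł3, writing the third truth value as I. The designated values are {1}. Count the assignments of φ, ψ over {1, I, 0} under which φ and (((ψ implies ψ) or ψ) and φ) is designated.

Designated under: (φ=1, ψ=1); (φ=1, ψ=I); (φ=1, ψ=0).

3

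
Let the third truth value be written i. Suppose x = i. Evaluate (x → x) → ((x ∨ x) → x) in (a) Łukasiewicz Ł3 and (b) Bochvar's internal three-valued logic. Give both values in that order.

1; i

In Łukasiewicz Ł3: x → x = i → i = 1  [min(1, 1−½+½)]
x ∨ x = i ∨ i = i
(x ∨ x) → x = i → i = 1
(x → x) → ((x ∨ x) → x) = 1 → 1 = 1
In Bochvar's internal three-valued logic: x → x = i → i = i
x ∨ x = i ∨ i = i
(x ∨ x) → x = i → i = i
(x → x) → ((x ∨ x) → x) = i → i = i
They differ because Łukasiewicz Ł3 and Bochvar's internal three-valued logic treat i differently under the binary connectives.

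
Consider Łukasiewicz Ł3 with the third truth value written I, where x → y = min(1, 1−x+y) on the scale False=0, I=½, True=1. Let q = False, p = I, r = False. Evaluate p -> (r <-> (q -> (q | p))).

I

q | p = False | I = I
q -> (q | p) = False -> I = True  [min(1, 1−0+½)]
r <-> (q -> (q | p)) = False <-> True = False
p -> (r <-> (q -> (q | p))) = I -> False = I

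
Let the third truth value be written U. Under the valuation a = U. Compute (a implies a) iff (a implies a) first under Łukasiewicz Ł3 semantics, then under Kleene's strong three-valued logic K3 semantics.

⊤; U

In Łukasiewicz Ł3: a implies a = U implies U = ⊤  [min(1, 1−½+½)]
a implies a = U implies U = ⊤
(a implies a) iff (a implies a) = ⊤ iff ⊤ = ⊤
In Kleene's strong three-valued logic K3: a implies a = U implies U = U  [not U or U]
a implies a = U implies U = U
(a implies a) iff (a implies a) = U iff U = U
They differ because Łukasiewicz Ł3 and Kleene's strong three-valued logic K3 treat U differently under implication.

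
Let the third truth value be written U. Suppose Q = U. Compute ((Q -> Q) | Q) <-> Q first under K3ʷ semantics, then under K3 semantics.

In K3ʷ: Q -> Q = U -> U = U  [any arg is the third value ⇒ result is the third value]
(Q -> Q) | Q = U | U = U
((Q -> Q) | Q) <-> Q = U <-> U = U
In K3: Q -> Q = U -> U = U
(Q -> Q) | Q = U | U = U
((Q -> Q) | Q) <-> Q = U <-> U = U

U; U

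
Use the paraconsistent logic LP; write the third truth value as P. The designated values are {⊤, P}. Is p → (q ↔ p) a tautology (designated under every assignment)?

Countermodel: p=⊤, q=⊥ gives ⊥, which is not designated.

No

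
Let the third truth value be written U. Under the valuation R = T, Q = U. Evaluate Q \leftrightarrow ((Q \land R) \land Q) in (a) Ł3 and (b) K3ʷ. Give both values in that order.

T; U

In Ł3: Q \land R = U \land T = U
(Q \land R) \land Q = U \land U = U
Q \leftrightarrow ((Q \land R) \land Q) = U \leftrightarrow U = T  [1 − |½−½|]
In K3ʷ: Q \land R = U \land T = U
(Q \land R) \land Q = U \land U = U
Q \leftrightarrow ((Q \land R) \land Q) = U \leftrightarrow U = U
They differ because Ł3 and K3ʷ treat U differently under the binary connectives.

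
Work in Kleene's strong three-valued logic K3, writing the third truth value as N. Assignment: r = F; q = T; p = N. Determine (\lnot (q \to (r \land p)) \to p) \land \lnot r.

r \land p = F \land N = F
q \to (r \land p) = T \to F = F
\lnot (q \to (r \land p)) = \lnot F = T
\lnot (q \to (r \land p)) \to p = T \to N = N
\lnot r = \lnot F = T
(\lnot (q \to (r \land p)) \to p) \land \lnot r = N \land T = N

N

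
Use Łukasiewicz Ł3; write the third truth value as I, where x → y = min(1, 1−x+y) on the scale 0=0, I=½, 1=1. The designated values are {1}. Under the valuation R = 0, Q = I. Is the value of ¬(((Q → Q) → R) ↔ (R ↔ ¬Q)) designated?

No

Q → Q = I → I = 1  [min(1, 1−½+½)]
(Q → Q) → R = 1 → 0 = 0
¬Q = ¬I = I
R ↔ ¬Q = 0 ↔ I = I
((Q → Q) → R) ↔ (R ↔ ¬Q) = 0 ↔ I = I
¬(((Q → Q) → R) ↔ (R ↔ ¬Q)) = ¬I = I
I ∉ {1}.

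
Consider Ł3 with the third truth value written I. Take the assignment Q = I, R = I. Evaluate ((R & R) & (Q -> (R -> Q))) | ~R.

I

R & R = I & I = I
R -> Q = I -> I = 1  [min(1, 1−½+½)]
Q -> (R -> Q) = I -> 1 = 1
(R & R) & (Q -> (R -> Q)) = I & 1 = I
~R = ~I = I
((R & R) & (Q -> (R -> Q))) | ~R = I | I = I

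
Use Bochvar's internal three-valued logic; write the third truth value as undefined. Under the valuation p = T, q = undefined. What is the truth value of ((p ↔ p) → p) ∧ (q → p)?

undefined

p ↔ p = T ↔ T = T
(p ↔ p) → p = T → T = T
q → p = undefined → T = undefined
((p ↔ p) → p) ∧ (q → p) = T ∧ undefined = undefined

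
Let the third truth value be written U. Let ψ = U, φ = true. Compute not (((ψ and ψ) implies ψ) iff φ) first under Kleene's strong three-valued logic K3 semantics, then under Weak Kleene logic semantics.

In Kleene's strong three-valued logic K3: ψ and ψ = U and U = U
(ψ and ψ) implies ψ = U implies U = U  [not U or U]
((ψ and ψ) implies ψ) iff φ = U iff true = U
not (((ψ and ψ) implies ψ) iff φ) = not U = U
In Weak Kleene logic: ψ and ψ = U and U = U
(ψ and ψ) implies ψ = U implies U = U  [any arg is the third value ⇒ result is the third value]
((ψ and ψ) implies ψ) iff φ = U iff true = U
not (((ψ and ψ) implies ψ) iff φ) = not U = U

U; U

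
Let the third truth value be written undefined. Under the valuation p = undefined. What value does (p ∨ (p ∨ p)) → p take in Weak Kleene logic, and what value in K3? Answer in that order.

undefined; undefined

In Weak Kleene logic: p ∨ p = undefined ∨ undefined = undefined
p ∨ (p ∨ p) = undefined ∨ undefined = undefined
(p ∨ (p ∨ p)) → p = undefined → undefined = undefined  [any arg is the third value ⇒ result is the third value]
In K3: p ∨ p = undefined ∨ undefined = undefined
p ∨ (p ∨ p) = undefined ∨ undefined = undefined
(p ∨ (p ∨ p)) → p = undefined → undefined = undefined  [¬undefined ∨ undefined]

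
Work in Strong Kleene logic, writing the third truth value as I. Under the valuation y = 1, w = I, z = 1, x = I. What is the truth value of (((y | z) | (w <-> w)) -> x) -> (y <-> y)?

y | z = 1 | 1 = 1
w <-> w = I <-> I = I
(y | z) | (w <-> w) = 1 | I = 1
((y | z) | (w <-> w)) -> x = 1 -> I = I  [~1 | I]
y <-> y = 1 <-> 1 = 1
(((y | z) | (w <-> w)) -> x) -> (y <-> y) = I -> 1 = 1

1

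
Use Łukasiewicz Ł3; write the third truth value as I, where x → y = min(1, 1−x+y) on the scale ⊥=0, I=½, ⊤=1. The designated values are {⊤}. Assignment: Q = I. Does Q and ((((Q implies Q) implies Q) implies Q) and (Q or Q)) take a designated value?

Q implies Q = I implies I = ⊤
(Q implies Q) implies Q = ⊤ implies I = I
((Q implies Q) implies Q) implies Q = I implies I = ⊤
Q or Q = I or I = I
(((Q implies Q) implies Q) implies Q) and (Q or Q) = ⊤ and I = I
Q and ((((Q implies Q) implies Q) implies Q) and (Q or Q)) = I and I = I
I ∉ {⊤}.

No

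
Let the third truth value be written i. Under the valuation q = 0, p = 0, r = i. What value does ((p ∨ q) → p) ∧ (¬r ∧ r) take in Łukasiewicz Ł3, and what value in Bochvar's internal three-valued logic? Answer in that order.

In Łukasiewicz Ł3: p ∨ q = 0 ∨ 0 = 0
(p ∨ q) → p = 0 → 0 = 1
¬r = ¬i = i
¬r ∧ r = i ∧ i = i
((p ∨ q) → p) ∧ (¬r ∧ r) = 1 ∧ i = i
In Bochvar's internal three-valued logic: p ∨ q = 0 ∨ 0 = 0
(p ∨ q) → p = 0 → 0 = 1
¬r = ¬i = i
¬r ∧ r = i ∧ i = i
((p ∨ q) → p) ∧ (¬r ∧ r) = 1 ∧ i = i

i; i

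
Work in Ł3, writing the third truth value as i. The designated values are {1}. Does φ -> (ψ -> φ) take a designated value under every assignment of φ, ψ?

Every assignment of φ, ψ over {1, i, 0} gives a value in {1}.
In particular, with φ=i, ψ=i: φ -> (ψ -> φ) = 1.

Yes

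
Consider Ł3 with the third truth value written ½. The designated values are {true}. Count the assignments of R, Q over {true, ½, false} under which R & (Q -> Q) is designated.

3

Designated under: (R=true, Q=true); (R=true, Q=½); (R=true, Q=false).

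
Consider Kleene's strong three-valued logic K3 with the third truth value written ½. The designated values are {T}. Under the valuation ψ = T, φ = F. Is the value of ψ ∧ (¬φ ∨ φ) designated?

Yes

¬φ = ¬F = T
¬φ ∨ φ = T ∨ F = T
ψ ∧ (¬φ ∨ φ) = T ∧ T = T
T ∈ {T}.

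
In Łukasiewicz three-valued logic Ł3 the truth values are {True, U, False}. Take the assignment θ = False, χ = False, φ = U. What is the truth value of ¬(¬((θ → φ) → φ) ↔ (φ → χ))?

θ → φ = False → U = True  [min(1, 1−0+½)]
(θ → φ) → φ = True → U = U
¬((θ → φ) → φ) = ¬U = U
φ → χ = U → False = U
¬((θ → φ) → φ) ↔ (φ → χ) = U ↔ U = True
¬(¬((θ → φ) → φ) ↔ (φ → χ)) = ¬True = False

False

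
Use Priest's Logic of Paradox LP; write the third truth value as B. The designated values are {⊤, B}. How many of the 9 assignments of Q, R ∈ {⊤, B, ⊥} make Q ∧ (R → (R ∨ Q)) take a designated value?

Of the 9 assignments, 6 give a value in {⊤, B}.

6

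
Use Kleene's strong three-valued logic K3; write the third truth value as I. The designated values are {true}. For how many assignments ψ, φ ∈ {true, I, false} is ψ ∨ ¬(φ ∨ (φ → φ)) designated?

3

Designated under: (ψ=true, φ=true); (ψ=true, φ=I); (ψ=true, φ=false).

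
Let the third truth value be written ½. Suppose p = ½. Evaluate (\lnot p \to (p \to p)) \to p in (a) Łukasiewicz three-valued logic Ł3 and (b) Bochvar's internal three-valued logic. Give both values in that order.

In Łukasiewicz three-valued logic Ł3: \lnot p = \lnot ½ = ½
p \to p = ½ \to ½ = T  [min(1, 1−½+½)]
\lnot p \to (p \to p) = ½ \to T = T
(\lnot p \to (p \to p)) \to p = T \to ½ = ½
In Bochvar's internal three-valued logic: \lnot p = \lnot ½ = ½
p \to p = ½ \to ½ = ½  [any arg is the third value ⇒ result is the third value]
\lnot p \to (p \to p) = ½ \to ½ = ½
(\lnot p \to (p \to p)) \to p = ½ \to ½ = ½

½; ½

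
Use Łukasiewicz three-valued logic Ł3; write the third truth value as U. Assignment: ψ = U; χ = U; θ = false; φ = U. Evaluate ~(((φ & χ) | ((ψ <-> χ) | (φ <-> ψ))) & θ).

φ & χ = U & U = U
ψ <-> χ = U <-> U = true  [1 − |½−½|]
φ <-> ψ = U <-> U = true
(ψ <-> χ) | (φ <-> ψ) = true | true = true
(φ & χ) | ((ψ <-> χ) | (φ <-> ψ)) = U | true = true
((φ & χ) | ((ψ <-> χ) | (φ <-> ψ))) & θ = true & false = false
~(((φ & χ) | ((ψ <-> χ) | (φ <-> ψ))) & θ) = ~false = true

true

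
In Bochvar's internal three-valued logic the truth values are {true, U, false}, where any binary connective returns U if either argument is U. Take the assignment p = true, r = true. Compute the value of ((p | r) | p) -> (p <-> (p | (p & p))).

true

p | r = true | true = true
(p | r) | p = true | true = true
p & p = true & true = true
p | (p & p) = true | true = true
p <-> (p | (p & p)) = true <-> true = true
((p | r) | p) -> (p <-> (p | (p & p))) = true -> true = true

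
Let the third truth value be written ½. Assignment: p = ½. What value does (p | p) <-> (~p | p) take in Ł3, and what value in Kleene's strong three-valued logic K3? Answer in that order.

1; ½

In Ł3: p | p = ½ | ½ = ½
~p = ~½ = ½
~p | p = ½ | ½ = ½
(p | p) <-> (~p | p) = ½ <-> ½ = 1  [1 − |½−½|]
In Kleene's strong three-valued logic K3: p | p = ½ | ½ = ½
~p = ~½ = ½
~p | p = ½ | ½ = ½
(p | p) <-> (~p | p) = ½ <-> ½ = ½
They differ because Ł3 and Kleene's strong three-valued logic K3 treat ½ differently under implication.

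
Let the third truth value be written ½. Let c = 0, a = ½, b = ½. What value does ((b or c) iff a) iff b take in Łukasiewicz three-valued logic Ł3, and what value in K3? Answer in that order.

In Łukasiewicz three-valued logic Ł3: b or c = ½ or 0 = ½
(b or c) iff a = ½ iff ½ = 1  [1 − |½−½|]
((b or c) iff a) iff b = 1 iff ½ = ½
In K3: b or c = ½ or 0 = ½
(b or c) iff a = ½ iff ½ = ½
((b or c) iff a) iff b = ½ iff ½ = ½

½; ½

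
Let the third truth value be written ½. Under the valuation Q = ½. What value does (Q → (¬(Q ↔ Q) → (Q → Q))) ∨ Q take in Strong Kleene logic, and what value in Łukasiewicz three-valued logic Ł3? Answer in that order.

½; true

In Strong Kleene logic: Q ↔ Q = ½ ↔ ½ = ½
¬(Q ↔ Q) = ¬½ = ½
Q → Q = ½ → ½ = ½
¬(Q ↔ Q) → (Q → Q) = ½ → ½ = ½
Q → (¬(Q ↔ Q) → (Q → Q)) = ½ → ½ = ½
(Q → (¬(Q ↔ Q) → (Q → Q))) ∨ Q = ½ ∨ ½ = ½
In Łukasiewicz three-valued logic Ł3: Q ↔ Q = ½ ↔ ½ = true
¬(Q ↔ Q) = ¬true = false
Q → Q = ½ → ½ = true
¬(Q ↔ Q) → (Q → Q) = false → true = true
Q → (¬(Q ↔ Q) → (Q → Q)) = ½ → true = true
(Q → (¬(Q ↔ Q) → (Q → Q))) ∨ Q = true ∨ ½ = true
They differ because Strong Kleene logic and Łukasiewicz three-valued logic Ł3 treat ½ differently under implication.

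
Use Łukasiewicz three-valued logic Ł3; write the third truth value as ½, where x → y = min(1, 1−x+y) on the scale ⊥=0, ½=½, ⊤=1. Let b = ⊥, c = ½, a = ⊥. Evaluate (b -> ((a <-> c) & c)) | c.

⊤

a <-> c = ⊥ <-> ½ = ½  [1 − |0−½|]
(a <-> c) & c = ½ & ½ = ½
b -> ((a <-> c) & c) = ⊥ -> ½ = ⊤
(b -> ((a <-> c) & c)) | c = ⊤ | ½ = ⊤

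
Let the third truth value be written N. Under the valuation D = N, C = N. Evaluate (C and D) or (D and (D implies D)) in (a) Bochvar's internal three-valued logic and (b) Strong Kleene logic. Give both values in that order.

In Bochvar's internal three-valued logic: C and D = N and N = N
D implies D = N implies N = N  [any arg is the third value ⇒ result is the third value]
D and (D implies D) = N and N = N
(C and D) or (D and (D implies D)) = N or N = N
In Strong Kleene logic: C and D = N and N = N
D implies D = N implies N = N  [not N or N]
D and (D implies D) = N and N = N
(C and D) or (D and (D implies D)) = N or N = N

N; N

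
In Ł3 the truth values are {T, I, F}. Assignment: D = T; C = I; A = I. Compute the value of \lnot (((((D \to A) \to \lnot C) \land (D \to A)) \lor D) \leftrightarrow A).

D \to A = T \to I = I
\lnot C = \lnot I = I
(D \to A) \to \lnot C = I \to I = T
D \to A = T \to I = I
((D \to A) \to \lnot C) \land (D \to A) = T \land I = I
(((D \to A) \to \lnot C) \land (D \to A)) \lor D = I \lor T = T
((((D \to A) \to \lnot C) \land (D \to A)) \lor D) \leftrightarrow A = T \leftrightarrow I = I
\lnot (((((D \to A) \to \lnot C) \land (D \to A)) \lor D) \leftrightarrow A) = \lnot I = I

I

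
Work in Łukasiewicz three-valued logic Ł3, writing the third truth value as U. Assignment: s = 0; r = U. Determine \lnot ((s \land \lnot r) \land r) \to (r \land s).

0

\lnot r = \lnot U = U
s \land \lnot r = 0 \land U = 0
(s \land \lnot r) \land r = 0 \land U = 0
\lnot ((s \land \lnot r) \land r) = \lnot 0 = 1
r \land s = U \land 0 = 0
\lnot ((s \land \lnot r) \land r) \to (r \land s) = 1 \to 0 = 0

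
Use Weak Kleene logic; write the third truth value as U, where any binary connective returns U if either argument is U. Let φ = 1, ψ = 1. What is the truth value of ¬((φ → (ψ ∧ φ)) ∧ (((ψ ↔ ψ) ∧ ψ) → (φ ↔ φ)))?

0

ψ ∧ φ = 1 ∧ 1 = 1
φ → (ψ ∧ φ) = 1 → 1 = 1
ψ ↔ ψ = 1 ↔ 1 = 1
(ψ ↔ ψ) ∧ ψ = 1 ∧ 1 = 1
φ ↔ φ = 1 ↔ 1 = 1
((ψ ↔ ψ) ∧ ψ) → (φ ↔ φ) = 1 → 1 = 1
(φ → (ψ ∧ φ)) ∧ (((ψ ↔ ψ) ∧ ψ) → (φ ↔ φ)) = 1 ∧ 1 = 1
¬((φ → (ψ ∧ φ)) ∧ (((ψ ↔ ψ) ∧ ψ) → (φ ↔ φ))) = ¬1 = 0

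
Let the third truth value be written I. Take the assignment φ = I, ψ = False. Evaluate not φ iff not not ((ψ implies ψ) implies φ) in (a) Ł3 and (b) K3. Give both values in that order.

True; I

In Ł3: not φ = not I = I
ψ implies ψ = False implies False = True
(ψ implies ψ) implies φ = True implies I = I
not ((ψ implies ψ) implies φ) = not I = I
not not ((ψ implies ψ) implies φ) = not I = I
not φ iff not not ((ψ implies ψ) implies φ) = I iff I = True
In K3: not φ = not I = I
ψ implies ψ = False implies False = True
(ψ implies ψ) implies φ = True implies I = I  [not True or I]
not ((ψ implies ψ) implies φ) = not I = I
not not ((ψ implies ψ) implies φ) = not I = I
not φ iff not not ((ψ implies ψ) implies φ) = I iff I = I
They differ because Ł3 and K3 treat I differently under implication.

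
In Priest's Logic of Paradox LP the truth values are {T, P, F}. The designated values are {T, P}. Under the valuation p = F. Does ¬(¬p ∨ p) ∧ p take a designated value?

No

¬p = ¬F = T
¬p ∨ p = T ∨ F = T
¬(¬p ∨ p) = ¬T = F
¬(¬p ∨ p) ∧ p = F ∧ F = F
F ∉ {T, P}.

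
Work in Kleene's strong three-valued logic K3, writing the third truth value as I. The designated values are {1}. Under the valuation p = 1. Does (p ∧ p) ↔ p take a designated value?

p ∧ p = 1 ∧ 1 = 1
(p ∧ p) ↔ p = 1 ↔ 1 = 1
1 ∈ {1}.

Yes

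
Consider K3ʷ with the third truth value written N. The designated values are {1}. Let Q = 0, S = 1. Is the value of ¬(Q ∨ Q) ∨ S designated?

Q ∨ Q = 0 ∨ 0 = 0
¬(Q ∨ Q) = ¬0 = 1
¬(Q ∨ Q) ∨ S = 1 ∨ 1 = 1
1 ∈ {1}.

Yes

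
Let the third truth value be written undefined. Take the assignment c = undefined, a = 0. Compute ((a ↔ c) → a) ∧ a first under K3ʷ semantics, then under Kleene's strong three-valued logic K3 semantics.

In K3ʷ: a ↔ c = 0 ↔ undefined = undefined
(a ↔ c) → a = undefined → 0 = undefined  [any arg is the third value ⇒ result is the third value]
((a ↔ c) → a) ∧ a = undefined ∧ 0 = undefined
In Kleene's strong three-valued logic K3: a ↔ c = 0 ↔ undefined = undefined
(a ↔ c) → a = undefined → 0 = undefined  [¬undefined ∨ 0]
((a ↔ c) → a) ∧ a = undefined ∧ 0 = 0
They differ because K3ʷ and Kleene's strong three-valued logic K3 treat undefined differently under the binary connectives.

undefined; 0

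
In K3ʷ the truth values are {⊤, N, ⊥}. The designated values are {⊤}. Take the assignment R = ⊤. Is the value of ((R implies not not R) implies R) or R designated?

not R = not ⊤ = ⊥
not not R = not ⊥ = ⊤
R implies not not R = ⊤ implies ⊤ = ⊤
(R implies not not R) implies R = ⊤ implies ⊤ = ⊤
((R implies not not R) implies R) or R = ⊤ or ⊤ = ⊤
⊤ ∈ {⊤}.

Yes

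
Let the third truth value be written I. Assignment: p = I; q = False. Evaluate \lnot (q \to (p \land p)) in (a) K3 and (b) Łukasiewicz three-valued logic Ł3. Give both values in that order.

In K3: p \land p = I \land I = I
q \to (p \land p) = False \to I = True
\lnot (q \to (p \land p)) = \lnot True = False
In Łukasiewicz three-valued logic Ł3: p \land p = I \land I = I
q \to (p \land p) = False \to I = True
\lnot (q \to (p \land p)) = \lnot True = False

False; False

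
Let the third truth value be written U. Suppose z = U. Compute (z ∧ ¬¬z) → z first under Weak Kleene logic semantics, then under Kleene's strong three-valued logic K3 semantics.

U; U

In Weak Kleene logic: ¬z = ¬U = U
¬¬z = ¬U = U
z ∧ ¬¬z = U ∧ U = U
(z ∧ ¬¬z) → z = U → U = U  [any arg is the third value ⇒ result is the third value]
In Kleene's strong three-valued logic K3: ¬z = ¬U = U
¬¬z = ¬U = U
z ∧ ¬¬z = U ∧ U = U
(z ∧ ¬¬z) → z = U → U = U  [¬U ∨ U]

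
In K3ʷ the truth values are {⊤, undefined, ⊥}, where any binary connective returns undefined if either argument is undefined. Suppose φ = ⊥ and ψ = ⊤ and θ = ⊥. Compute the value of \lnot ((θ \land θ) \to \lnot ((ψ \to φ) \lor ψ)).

⊥

θ \land θ = ⊥ \land ⊥ = ⊥
ψ \to φ = ⊤ \to ⊥ = ⊥
(ψ \to φ) \lor ψ = ⊥ \lor ⊤ = ⊤
\lnot ((ψ \to φ) \lor ψ) = \lnot ⊤ = ⊥
(θ \land θ) \to \lnot ((ψ \to φ) \lor ψ) = ⊥ \to ⊥ = ⊤
\lnot ((θ \land θ) \to \lnot ((ψ \to φ) \lor ψ)) = \lnot ⊤ = ⊥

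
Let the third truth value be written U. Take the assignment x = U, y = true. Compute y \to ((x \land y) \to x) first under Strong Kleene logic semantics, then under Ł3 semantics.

In Strong Kleene logic: x \land y = U \land true = U
(x \land y) \to x = U \to U = U  [\lnot U \lor U]
y \to ((x \land y) \to x) = true \to U = U
In Ł3: x \land y = U \land true = U
(x \land y) \to x = U \to U = true  [min(1, 1−½+½)]
y \to ((x \land y) \to x) = true \to true = true
They differ because Strong Kleene logic and Ł3 treat U differently under implication.

U; true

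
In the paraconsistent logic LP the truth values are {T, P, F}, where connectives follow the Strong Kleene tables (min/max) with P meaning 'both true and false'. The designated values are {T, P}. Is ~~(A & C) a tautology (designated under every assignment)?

No

Countermodel: A=T, C=F gives F, which is not designated.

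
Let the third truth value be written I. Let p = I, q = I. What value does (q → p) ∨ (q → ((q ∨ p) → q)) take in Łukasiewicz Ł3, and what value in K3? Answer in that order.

True; I

In Łukasiewicz Ł3: q → p = I → I = True  [min(1, 1−½+½)]
q ∨ p = I ∨ I = I
(q ∨ p) → q = I → I = True
q → ((q ∨ p) → q) = I → True = True
(q → p) ∨ (q → ((q ∨ p) → q)) = True ∨ True = True
In K3: q → p = I → I = I
q ∨ p = I ∨ I = I
(q ∨ p) → q = I → I = I
q → ((q ∨ p) → q) = I → I = I
(q → p) ∨ (q → ((q ∨ p) → q)) = I ∨ I = I
They differ because Łukasiewicz Ł3 and K3 treat I differently under implication.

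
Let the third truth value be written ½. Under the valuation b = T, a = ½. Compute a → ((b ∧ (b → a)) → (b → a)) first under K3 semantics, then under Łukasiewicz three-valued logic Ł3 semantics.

In K3: b → a = T → ½ = ½
b ∧ (b → a) = T ∧ ½ = ½
b → a = T → ½ = ½
(b ∧ (b → a)) → (b → a) = ½ → ½ = ½
a → ((b ∧ (b → a)) → (b → a)) = ½ → ½ = ½
In Łukasiewicz three-valued logic Ł3: b → a = T → ½ = ½
b ∧ (b → a) = T ∧ ½ = ½
b → a = T → ½ = ½
(b ∧ (b → a)) → (b → a) = ½ → ½ = T
a → ((b ∧ (b → a)) → (b → a)) = ½ → T = T
They differ because K3 and Łukasiewicz three-valued logic Ł3 treat ½ differently under implication.

½; T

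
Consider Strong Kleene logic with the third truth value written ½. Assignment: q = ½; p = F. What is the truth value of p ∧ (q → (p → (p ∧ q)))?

F

p ∧ q = F ∧ ½ = F
p → (p ∧ q) = F → F = T
q → (p → (p ∧ q)) = ½ → T = T
p ∧ (q → (p → (p ∧ q))) = F ∧ T = F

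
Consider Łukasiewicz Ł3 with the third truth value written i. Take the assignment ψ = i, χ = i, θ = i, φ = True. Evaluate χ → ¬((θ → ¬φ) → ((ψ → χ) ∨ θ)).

¬φ = ¬True = False
θ → ¬φ = i → False = i  [min(1, 1−½+0)]
ψ → χ = i → i = True
(ψ → χ) ∨ θ = True ∨ i = True
(θ → ¬φ) → ((ψ → χ) ∨ θ) = i → True = True
¬((θ → ¬φ) → ((ψ → χ) ∨ θ)) = ¬True = False
χ → ¬((θ → ¬φ) → ((ψ → χ) ∨ θ)) = i → False = i

i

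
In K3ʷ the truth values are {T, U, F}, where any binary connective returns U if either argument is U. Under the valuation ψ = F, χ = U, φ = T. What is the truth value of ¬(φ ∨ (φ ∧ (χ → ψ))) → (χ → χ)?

U

χ → ψ = U → F = U  [any arg is the third value ⇒ result is the third value]
φ ∧ (χ → ψ) = T ∧ U = U
φ ∨ (φ ∧ (χ → ψ)) = T ∨ U = U
¬(φ ∨ (φ ∧ (χ → ψ))) = ¬U = U
χ → χ = U → U = U
¬(φ ∨ (φ ∧ (χ → ψ))) → (χ → χ) = U → U = U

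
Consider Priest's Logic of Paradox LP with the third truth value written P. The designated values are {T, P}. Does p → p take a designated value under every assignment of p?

Yes

Every assignment of p over {T, P, F} gives a value in {T, P}.
In particular, with p=P: p → p = P.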